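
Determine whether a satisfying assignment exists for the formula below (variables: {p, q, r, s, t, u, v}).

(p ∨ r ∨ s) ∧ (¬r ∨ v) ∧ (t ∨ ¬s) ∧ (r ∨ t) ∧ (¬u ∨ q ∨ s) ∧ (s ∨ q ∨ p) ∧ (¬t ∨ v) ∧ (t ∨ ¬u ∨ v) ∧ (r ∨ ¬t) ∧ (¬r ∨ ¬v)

No

Case r = False:
From the singleton clause (t), t = True.
That conflicts with the unit clause (¬t).
So r must be the other value — set r = True.
From the singleton clause (v), v = True.
That conflicts with the unit clause (¬v).
Both values of r lead to a conflict.
No assignment satisfies every clause.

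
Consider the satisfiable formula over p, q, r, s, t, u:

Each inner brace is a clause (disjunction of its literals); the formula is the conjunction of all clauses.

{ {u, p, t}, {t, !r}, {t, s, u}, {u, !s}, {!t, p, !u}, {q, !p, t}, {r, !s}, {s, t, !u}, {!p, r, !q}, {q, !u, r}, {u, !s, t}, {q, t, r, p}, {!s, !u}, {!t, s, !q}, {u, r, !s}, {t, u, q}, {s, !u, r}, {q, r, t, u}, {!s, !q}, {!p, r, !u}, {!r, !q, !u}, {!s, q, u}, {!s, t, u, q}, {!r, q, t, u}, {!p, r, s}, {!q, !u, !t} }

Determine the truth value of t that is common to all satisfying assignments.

True

Suppose t = false.
The clause (!r) is unit, so r = false.
The clause (!s) is unit, so s = false.
The clause (u) is unit, so u = true.
That conflicts with the unit clause (!u).
So every satisfying assignment has t = True.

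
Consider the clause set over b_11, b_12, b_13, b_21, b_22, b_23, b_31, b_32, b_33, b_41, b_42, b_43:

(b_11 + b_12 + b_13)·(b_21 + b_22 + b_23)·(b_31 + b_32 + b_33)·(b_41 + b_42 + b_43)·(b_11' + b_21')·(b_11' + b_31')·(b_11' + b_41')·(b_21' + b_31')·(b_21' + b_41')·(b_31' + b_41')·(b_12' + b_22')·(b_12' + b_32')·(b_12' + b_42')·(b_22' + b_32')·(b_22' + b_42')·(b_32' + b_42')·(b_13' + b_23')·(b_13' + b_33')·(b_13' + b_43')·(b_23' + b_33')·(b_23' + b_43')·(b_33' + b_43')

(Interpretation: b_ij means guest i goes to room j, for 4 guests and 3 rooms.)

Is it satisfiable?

Unsatisfiable

Suppose b_11 = 0.
Suppose b_12 = 1.
(b_22') alone gives b_22 = 0.
(b_32') alone gives b_32 = 0.
(b_42') alone gives b_42 = 0.
Suppose b_21 = 1.
(b_31') alone gives b_31 = 0.
(b_33) alone gives b_33 = 1.
(b_41') alone gives b_41 = 0.
(b_43) alone gives b_43 = 1.
But (b_43') is also a unit clause — contradiction.
Undo b_21 and try b_21 = 0.
(b_23) alone gives b_23 = 1.
(b_13') alone gives b_13 = 0.
(b_33') alone gives b_33 = 0.
(b_31) alone gives b_31 = 1.
(b_41') alone gives b_41 = 0.
(b_43) alone gives b_43 = 1.
But (b_43') is also a unit clause — contradiction.
Neither b_21 = 1 nor b_21 = 0 works.
Undo b_12 and try b_12 = 0.
(b_13) alone gives b_13 = 1.
(b_23') alone gives b_23 = 0.
(b_33') alone gives b_33 = 0.
(b_43') alone gives b_43 = 0.
Suppose b_21 = 1.
(b_31') alone gives b_31 = 0.
(b_32) alone gives b_32 = 1.
(b_41') alone gives b_41 = 0.
(b_42) alone gives b_42 = 1.
But (b_42') is also a unit clause — contradiction.
Undo b_21 and try b_21 = 0.
(b_22) alone gives b_22 = 1.
(b_32') alone gives b_32 = 0.
(b_31) alone gives b_31 = 1.
(b_41') alone gives b_41 = 0.
(b_42) alone gives b_42 = 1.
But (b_42') is also a unit clause — contradiction.
Neither b_21 = 1 nor b_21 = 0 works.
Neither b_12 = 1 nor b_12 = 0 works.
Undo b_11 and try b_11 = 1.
(b_21') alone gives b_21 = 0.
(b_31') alone gives b_31 = 0.
(b_41') alone gives b_41 = 0.
Suppose b_22 = 1.
(b_12') alone gives b_12 = 0.
(b_32') alone gives b_32 = 0.
(b_33) alone gives b_33 = 1.
(b_42') alone gives b_42 = 0.
(b_43) alone gives b_43 = 1.
But (b_43') is also a unit clause — contradiction.
Undo b_22 and try b_22 = 0.
(b_23) alone gives b_23 = 1.
(b_13') alone gives b_13 = 0.
(b_33') alone gives b_33 = 0.
(b_32) alone gives b_32 = 1.
(b_12') alone gives b_12 = 0.
(b_42') alone gives b_42 = 0.
(b_43) alone gives b_43 = 1.
But (b_43') is also a unit clause — contradiction.
Neither b_22 = 1 nor b_22 = 0 works.
Neither b_11 = 1 nor b_11 = 0 works.
No assignment satisfies every clause.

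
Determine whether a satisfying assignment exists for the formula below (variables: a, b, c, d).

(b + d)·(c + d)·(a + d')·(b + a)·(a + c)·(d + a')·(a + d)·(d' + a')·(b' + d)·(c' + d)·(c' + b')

No

Try b = 1.
(d) alone gives d = 1.
(a) alone gives a = 1.
Now (a') is unsatisfied and unit — conflict.
Backtrack on b: now try b = 0.
(d) alone gives d = 1.
(a) alone gives a = 1.
Now (a') is unsatisfied and unit — conflict.
Neither b = 1 nor b = 0 works.
No assignment satisfies every clause.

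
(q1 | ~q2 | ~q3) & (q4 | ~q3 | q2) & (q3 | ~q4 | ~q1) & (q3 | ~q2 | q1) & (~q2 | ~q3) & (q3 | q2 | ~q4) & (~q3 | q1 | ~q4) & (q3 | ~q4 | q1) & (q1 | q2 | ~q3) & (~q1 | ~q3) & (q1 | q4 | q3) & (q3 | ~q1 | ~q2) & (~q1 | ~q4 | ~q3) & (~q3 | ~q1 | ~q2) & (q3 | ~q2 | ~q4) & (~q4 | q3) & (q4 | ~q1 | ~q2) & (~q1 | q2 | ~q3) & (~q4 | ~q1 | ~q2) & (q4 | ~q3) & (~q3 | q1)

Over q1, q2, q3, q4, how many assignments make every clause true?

1

There are 2^4 = 16 truth assignments over (q1, q2, q3, q4).
Check each against the 21 clauses (columns in the order q1, q2, q3, q4):
  F F F F  ✗ fails (q1 | q4 | q3)
  F F F T  ✗ fails (q3 | q2 | ~q4)
  F F T F  ✗ fails (q4 | ~q3 | q2)
  F F T T  ✗ fails (~q3 | q1 | ~q4)
  F T F F  ✗ fails (q3 | ~q2 | q1)
  F T F T  ✗ fails (q3 | ~q2 | q1)
  F T T F  ✗ fails (q1 | ~q2 | ~q3)
  F T T T  ✗ fails (q1 | ~q2 | ~q3)
  T F F F  ✓ satisfies all
  T F F T  ✗ fails (q3 | ~q4 | ~q1)
  T F T F  ✗ fails (q4 | ~q3 | q2)
  T F T T  ✗ fails (~q1 | ~q3)
  T T F F  ✗ fails (q3 | ~q1 | ~q2)
  T T F T  ✗ fails (q3 | ~q4 | ~q1)
  T T T F  ✗ fails (~q2 | ~q3)
  T T T T  ✗ fails (~q2 | ~q3)
1 of the 16 rows is a model.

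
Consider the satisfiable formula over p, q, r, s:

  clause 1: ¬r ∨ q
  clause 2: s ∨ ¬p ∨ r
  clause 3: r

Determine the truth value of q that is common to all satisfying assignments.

True

Suppose q = False.
The clause (¬r) is unit, so r = False.
Now (r) is unsatisfied and unit — conflict.
So every satisfying assignment has q = True.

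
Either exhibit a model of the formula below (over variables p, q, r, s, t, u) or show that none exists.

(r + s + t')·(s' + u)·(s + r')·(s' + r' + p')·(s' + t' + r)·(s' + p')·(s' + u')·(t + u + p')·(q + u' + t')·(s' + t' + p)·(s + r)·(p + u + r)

UNSATISFIABLE

Branch on s: set s = 0.
From the singleton clause (r'), r = 0.
That conflicts with the unit clause (r).
So s must be the other value — set s = 1.
From the singleton clause (u), u = 1.
That conflicts with the unit clause (u').
Neither s = 1 nor s = 0 works.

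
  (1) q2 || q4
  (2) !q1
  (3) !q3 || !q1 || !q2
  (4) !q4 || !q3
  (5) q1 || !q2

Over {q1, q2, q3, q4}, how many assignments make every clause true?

There are 2^4 = 16 truth assignments over (q1, q2, q3, q4).
Check each against the 5 clauses (columns in the order q1, q2, q3, q4):
  F F F F  ✗ fails (q2 || q4)
  F F F T  ✓ satisfies all
  F F T F  ✗ fails (q2 || q4)
  F F T T  ✗ fails (!q4 || !q3)
  F T F F  ✗ fails (q1 || !q2)
  F T F T  ✗ fails (q1 || !q2)
  F T T F  ✗ fails (q1 || !q2)
  F T T T  ✗ fails (!q4 || !q3)
  T F F F  ✗ fails (q2 || q4)
  T F F T  ✗ fails (!q1)
  T F T F  ✗ fails (q2 || q4)
  T F T T  ✗ fails (!q1)
  T T F F  ✗ fails (!q1)
  T T F T  ✗ fails (!q1)
  T T T F  ✗ fails (!q1)
  T T T T  ✗ fails (!q1)
1 of the 16 rows is a model.

1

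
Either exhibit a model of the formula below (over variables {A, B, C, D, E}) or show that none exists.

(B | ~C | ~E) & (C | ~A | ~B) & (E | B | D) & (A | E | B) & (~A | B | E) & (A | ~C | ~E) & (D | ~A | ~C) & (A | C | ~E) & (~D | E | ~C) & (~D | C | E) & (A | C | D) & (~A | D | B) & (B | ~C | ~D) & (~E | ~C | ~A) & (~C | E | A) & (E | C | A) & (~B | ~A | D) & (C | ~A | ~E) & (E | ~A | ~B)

Branch on B: set B = 1.
Branch on C: set C = 1.
Branch on A: set A = 1.
Unit clause (D) forces D = 1.
Unit clause (E) forces E = 1.
Now (~E) is unsatisfied and unit — conflict.
Undo A and try A = 0.
Unit clause (~E) forces E = 0.
Now (E) is unsatisfied and unit — conflict.
Neither A = 1 nor A = 0 works.
Undo C and try C = 0.
Unit clause (~A) forces A = 0.
Unit clause (~E) forces E = 0.
Now (E) is unsatisfied and unit — conflict.
Neither C = 1 nor C = 0 works.
Undo B and try B = 0.
Branch on C: set C = 0.
Branch on E: set E = 1.
Unit clause (A) forces A = 1.
Now (~A) is unsatisfied and unit — conflict.
Undo E and try E = 0.
Unit clause (D) forces D = 1.
Now (~D) is unsatisfied and unit — conflict.
Neither E = 1 nor E = 0 works.
Undo C and try C = 1.
Unit clause (~E) forces E = 0.
Unit clause (D) forces D = 1.
Now (~D) is unsatisfied and unit — conflict.
Neither C = 1 nor C = 0 works.
Neither B = 1 nor B = 0 works.

UNSATISFIABLE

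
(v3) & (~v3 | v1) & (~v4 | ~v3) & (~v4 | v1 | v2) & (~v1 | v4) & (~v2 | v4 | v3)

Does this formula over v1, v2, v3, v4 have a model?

From the singleton clause (v3), v3 = 1.
From the singleton clause (v1), v1 = 1.
From the singleton clause (~v4), v4 = 0.
That conflicts with the unit clause (v4).
No assignment satisfies every clause.

No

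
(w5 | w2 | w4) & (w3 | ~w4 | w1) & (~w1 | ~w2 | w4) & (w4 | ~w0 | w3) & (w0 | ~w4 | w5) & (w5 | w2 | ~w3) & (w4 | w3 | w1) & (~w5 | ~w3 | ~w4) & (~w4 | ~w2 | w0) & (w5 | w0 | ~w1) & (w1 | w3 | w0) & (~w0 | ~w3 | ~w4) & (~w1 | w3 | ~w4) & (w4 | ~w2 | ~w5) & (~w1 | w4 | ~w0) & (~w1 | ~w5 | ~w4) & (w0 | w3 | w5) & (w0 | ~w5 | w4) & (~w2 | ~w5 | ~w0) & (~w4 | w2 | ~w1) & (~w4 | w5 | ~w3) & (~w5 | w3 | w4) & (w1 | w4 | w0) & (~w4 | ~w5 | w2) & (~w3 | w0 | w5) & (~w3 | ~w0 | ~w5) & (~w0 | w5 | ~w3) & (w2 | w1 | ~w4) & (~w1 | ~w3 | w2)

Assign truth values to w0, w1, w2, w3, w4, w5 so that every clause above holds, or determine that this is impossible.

Suppose w5 = 1.
Suppose w3 = 0.
Unit clause (w4) forces w4 = 1.
Unit clause (w1) forces w1 = 1.
Now (~w1) is unsatisfied and unit — conflict.
Undo w3 and try w3 = 1.
Unit clause (~w4) forces w4 = 0.
Unit clause (~w2) forces w2 = 0.
Unit clause (w0) forces w0 = 1.
Now (~w0) is unsatisfied and unit — conflict.
Both values of w3 lead to a conflict.
Undo w5 and try w5 = 0.
Suppose w2 = 1.
Suppose w1 = 0.
Suppose w3 = 1.
Unit clause (~w4) forces w4 = 0.
Unit clause (w0) forces w0 = 1.
Now (~w0) is unsatisfied and unit — conflict.
Undo w3 and try w3 = 0.
Unit clause (~w4) forces w4 = 0.
Now (w4) is unsatisfied and unit — conflict.
Both values of w3 lead to a conflict.
Undo w1 and try w1 = 1.
Unit clause (w4) forces w4 = 1.
Unit clause (w0) forces w0 = 1.
Unit clause (~w3) forces w3 = 0.
Now (w3) is unsatisfied and unit — conflict.
Both values of w1 lead to a conflict.
Undo w2 and try w2 = 0.
Unit clause (w4) forces w4 = 1.
Unit clause (w0) forces w0 = 1.
Unit clause (~w3) forces w3 = 0.
Unit clause (w1) forces w1 = 1.
Now (~w1) is unsatisfied and unit — conflict.
Both values of w2 lead to a conflict.
Both values of w5 lead to a conflict.

UNSATISFIABLE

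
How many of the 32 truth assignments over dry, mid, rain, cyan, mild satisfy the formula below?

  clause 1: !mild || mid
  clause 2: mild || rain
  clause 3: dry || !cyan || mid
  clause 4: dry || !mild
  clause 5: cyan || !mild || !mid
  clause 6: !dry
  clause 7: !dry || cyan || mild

3

There are 2^5 = 32 truth assignments over (dry, mid, rain, cyan, mild).
Split on mid. With mid = true, the clauses containing mid are satisfied and !mid drops from the rest; 2 of the 2^4 = 16 assignments to the other variables satisfy what remains.
With mid = false, by the same count on the reduced clause set, 1 assignment works.
Total: 2 + 1 = 3.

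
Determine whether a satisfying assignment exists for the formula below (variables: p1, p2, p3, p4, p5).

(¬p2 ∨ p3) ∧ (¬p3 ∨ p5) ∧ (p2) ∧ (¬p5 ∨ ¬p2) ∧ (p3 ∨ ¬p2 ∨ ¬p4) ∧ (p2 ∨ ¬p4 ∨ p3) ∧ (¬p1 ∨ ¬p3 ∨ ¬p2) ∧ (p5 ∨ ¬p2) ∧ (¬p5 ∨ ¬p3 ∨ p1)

Unsatisfiable

The clause (p2) is unit, so p2 = True.
The clause (p3) is unit, so p3 = True.
The clause (p5) is unit, so p5 = True.
That conflicts with the unit clause (¬p5).
No assignment satisfies every clause.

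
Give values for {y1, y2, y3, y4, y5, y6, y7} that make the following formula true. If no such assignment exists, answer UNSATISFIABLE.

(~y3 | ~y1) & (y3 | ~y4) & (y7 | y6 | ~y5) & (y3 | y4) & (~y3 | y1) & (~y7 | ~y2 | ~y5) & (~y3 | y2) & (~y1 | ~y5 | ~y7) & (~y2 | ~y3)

Branch on y3: set y3 = 0.
(~y4) alone gives y4 = 0.
Now (y4) is unsatisfied and unit — conflict.
Backtrack on y3: now try y3 = 1.
(~y1) alone gives y1 = 0.
Now (y1) is unsatisfied and unit — conflict.
Both values of y3 lead to a conflict.

UNSATISFIABLE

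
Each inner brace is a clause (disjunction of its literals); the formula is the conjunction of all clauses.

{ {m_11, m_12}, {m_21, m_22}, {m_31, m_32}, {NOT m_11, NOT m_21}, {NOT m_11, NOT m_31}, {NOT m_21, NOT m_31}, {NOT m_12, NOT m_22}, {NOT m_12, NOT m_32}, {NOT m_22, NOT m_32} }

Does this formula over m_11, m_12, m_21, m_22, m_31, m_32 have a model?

Case m_11 = true:
(NOT m_21) alone gives m_21 = false.
(m_22) alone gives m_22 = true.
(NOT m_31) alone gives m_31 = false.
(m_32) alone gives m_32 = true.
That conflicts with the unit clause (NOT m_32).
Undo m_11 and try m_11 = false.
(m_12) alone gives m_12 = true.
(NOT m_22) alone gives m_22 = false.
(m_21) alone gives m_21 = true.
(NOT m_31) alone gives m_31 = false.
(m_32) alone gives m_32 = true.
That conflicts with the unit clause (NOT m_32).
Neither m_11 = true nor m_11 = false works.
No assignment satisfies every clause.

No, unsatisfiable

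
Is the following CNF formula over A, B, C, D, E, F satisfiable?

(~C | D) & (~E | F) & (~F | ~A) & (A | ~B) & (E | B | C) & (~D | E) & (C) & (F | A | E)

From the singleton clause (C), C = 1.
From the singleton clause (D), D = 1.
From the singleton clause (E), E = 1.
From the singleton clause (F), F = 1.
From the singleton clause (~A), A = 0.
From the singleton clause (~B), B = 0.
Every clause now holds.
A satisfying assignment: A ↦ 0, B ↦ 0, C ↦ 1, D ↦ 1, E ↦ 1, F ↦ 1.

Satisfiable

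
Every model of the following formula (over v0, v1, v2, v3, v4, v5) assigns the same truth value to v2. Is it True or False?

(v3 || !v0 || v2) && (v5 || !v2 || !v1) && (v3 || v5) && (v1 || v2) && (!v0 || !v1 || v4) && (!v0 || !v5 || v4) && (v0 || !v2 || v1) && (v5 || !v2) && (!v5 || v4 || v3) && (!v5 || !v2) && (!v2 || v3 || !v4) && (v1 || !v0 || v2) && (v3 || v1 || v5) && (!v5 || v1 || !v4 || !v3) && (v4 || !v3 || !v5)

Suppose v2 = true.
The clause (v5) is unit, so v5 = true.
That conflicts with the unit clause (!v5).
So every satisfying assignment has v2 = False.

False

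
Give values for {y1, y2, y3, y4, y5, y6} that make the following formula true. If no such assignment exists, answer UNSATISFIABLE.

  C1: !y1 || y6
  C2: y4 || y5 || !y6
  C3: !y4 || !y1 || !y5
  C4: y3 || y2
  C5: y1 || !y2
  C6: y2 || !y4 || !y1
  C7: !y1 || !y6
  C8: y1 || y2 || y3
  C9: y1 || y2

UNSATISFIABLE

Suppose y1 = false.
(!y2) alone gives y2 = false.
That conflicts with the unit clause (y2).
Undo y1 and try y1 = true.
(y6) alone gives y6 = true.
That conflicts with the unit clause (!y6).
Either choice for y1 ends in contradiction.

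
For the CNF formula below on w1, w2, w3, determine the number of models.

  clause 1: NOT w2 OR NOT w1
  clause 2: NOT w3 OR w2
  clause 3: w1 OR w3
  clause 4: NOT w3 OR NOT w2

1

There are 2^3 = 8 truth assignments over (w1, w2, w3).
Check each against the 4 clauses (columns in the order w1, w2, w3):
  F F F  ✗ fails (w1 OR w3)
  F F T  ✗ fails (NOT w3 OR w2)
  F T F  ✗ fails (w1 OR w3)
  F T T  ✗ fails (NOT w3 OR NOT w2)
  T F F  ✓ satisfies all
  T F T  ✗ fails (NOT w3 OR w2)
  T T F  ✗ fails (NOT w2 OR NOT w1)
  T T T  ✗ fails (NOT w2 OR NOT w1)
1 of the 8 rows is a model.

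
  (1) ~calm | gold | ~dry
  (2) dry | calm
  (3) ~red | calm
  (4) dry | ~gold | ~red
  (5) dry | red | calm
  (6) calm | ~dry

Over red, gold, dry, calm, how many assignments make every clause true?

There are 2^4 = 16 truth assignments over (red, gold, dry, calm).
Split on dry. With dry = 1, the clauses containing dry are satisfied and ~dry drops from the rest; 2 of the 2^3 = 8 assignments to the other variables satisfy what remains.
With dry = 0, by the same count on the reduced clause set, 3 assignments work.
(One model: red=F, gold=F, dry=F, calm=T.)
Total: 2 + 3 = 5.

5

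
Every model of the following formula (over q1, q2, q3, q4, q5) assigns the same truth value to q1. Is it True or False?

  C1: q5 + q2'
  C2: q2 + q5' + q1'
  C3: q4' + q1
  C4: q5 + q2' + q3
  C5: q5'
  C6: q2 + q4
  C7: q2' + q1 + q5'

Suppose q1 = 0.
The clause (q4') is unit, so q4 = 0.
The clause (q5') is unit, so q5 = 0.
The clause (q2') is unit, so q2 = 0.
That conflicts with the unit clause (q2).
So every satisfying assignment has q1 = True.

True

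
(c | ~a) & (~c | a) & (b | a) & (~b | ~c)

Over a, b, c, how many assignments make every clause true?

2

There are 2^3 = 8 truth assignments over (a, b, c).
Split on b. With b = 1, the clauses containing b are satisfied and ~b drops from the rest; 1 of the 2^2 = 4 assignments to the other variables satisfy what remains.
With b = 0, by the same count on the reduced clause set, 1 assignment works.
(One model: a=F, b=T, c=F.)
Total: 1 + 1 = 2.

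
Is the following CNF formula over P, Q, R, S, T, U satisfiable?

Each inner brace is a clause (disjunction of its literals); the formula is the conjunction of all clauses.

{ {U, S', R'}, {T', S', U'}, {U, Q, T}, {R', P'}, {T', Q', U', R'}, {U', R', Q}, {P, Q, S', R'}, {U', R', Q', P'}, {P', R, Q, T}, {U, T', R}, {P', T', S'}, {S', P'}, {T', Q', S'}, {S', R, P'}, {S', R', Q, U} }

Suppose R = 0.
Suppose U = 1.
Suppose T = 1.
(S') alone gives S = 0.
Every clause is now satisfied; P, Q are unconstrained.
A satisfying assignment: P=0, Q=0, R=0, S=0, T=1, U=1.

Satisfiable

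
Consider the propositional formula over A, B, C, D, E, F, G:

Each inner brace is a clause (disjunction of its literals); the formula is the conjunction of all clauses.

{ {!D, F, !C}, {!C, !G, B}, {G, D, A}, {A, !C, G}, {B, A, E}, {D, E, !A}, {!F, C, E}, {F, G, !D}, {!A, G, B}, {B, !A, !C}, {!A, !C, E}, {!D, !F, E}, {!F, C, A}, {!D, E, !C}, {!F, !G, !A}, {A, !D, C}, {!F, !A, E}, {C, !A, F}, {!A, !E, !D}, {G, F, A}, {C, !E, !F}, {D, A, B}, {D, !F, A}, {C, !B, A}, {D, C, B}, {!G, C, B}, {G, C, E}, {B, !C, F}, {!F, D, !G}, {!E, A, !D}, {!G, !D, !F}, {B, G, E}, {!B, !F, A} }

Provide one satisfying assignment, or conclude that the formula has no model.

Suppose D = false.
Suppose G = true.
The clause (!F) is unit, so F = false.
Suppose C = true.
The clause (B) is unit, so B = true.
Suppose E = true.
No clause remains; A is free.

A=true; B=true; C=true; D=false; E=true; F=false; G=true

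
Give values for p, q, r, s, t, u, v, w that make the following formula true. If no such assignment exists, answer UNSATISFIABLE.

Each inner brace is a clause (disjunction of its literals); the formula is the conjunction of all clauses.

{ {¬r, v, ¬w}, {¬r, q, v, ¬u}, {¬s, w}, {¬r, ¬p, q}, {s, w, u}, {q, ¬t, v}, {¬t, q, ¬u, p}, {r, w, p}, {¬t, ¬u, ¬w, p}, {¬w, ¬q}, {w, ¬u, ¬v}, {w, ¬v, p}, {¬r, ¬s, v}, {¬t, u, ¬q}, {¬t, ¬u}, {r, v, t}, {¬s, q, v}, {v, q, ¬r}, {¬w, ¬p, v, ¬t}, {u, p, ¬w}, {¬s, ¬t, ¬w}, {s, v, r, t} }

Suppose s = False.
Suppose w = True.
From the singleton clause (¬q), q = False.
Suppose r = False.
Suppose t = False.
From the singleton clause (v), v = True.
Suppose u = True.
All clauses hold; p can take either value.

p ↦ False, q ↦ False, r ↦ False, s ↦ False, t ↦ False, u ↦ True, v ↦ True, w ↦ True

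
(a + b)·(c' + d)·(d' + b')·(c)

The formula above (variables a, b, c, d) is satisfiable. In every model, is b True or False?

False

Suppose b = 1.
From the singleton clause (d'), d = 0.
From the singleton clause (c'), c = 0.
But (c) is also a unit clause — contradiction.
So every satisfying assignment has b = False.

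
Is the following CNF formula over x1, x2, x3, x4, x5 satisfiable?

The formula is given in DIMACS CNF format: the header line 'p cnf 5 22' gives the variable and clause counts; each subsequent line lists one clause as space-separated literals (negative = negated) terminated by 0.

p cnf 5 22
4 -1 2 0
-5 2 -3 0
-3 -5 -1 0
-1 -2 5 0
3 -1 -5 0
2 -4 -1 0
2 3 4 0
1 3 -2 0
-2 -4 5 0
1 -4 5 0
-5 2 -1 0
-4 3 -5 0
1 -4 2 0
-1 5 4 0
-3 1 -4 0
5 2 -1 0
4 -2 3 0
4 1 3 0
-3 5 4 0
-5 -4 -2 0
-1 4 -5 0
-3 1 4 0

Branch on x4: set x4 = True.
Branch on x2: set x2 = True.
The clause (x5) is unit, so x5 = True.
That conflicts with the unit clause (¬x5).
That branch fails; take x2 = False instead.
The clause (¬x1) is unit, so x1 = False.
That conflicts with the unit clause (x1).
Either choice for x2 ends in contradiction.
That branch fails; take x4 = False instead.
Branch on x1: set x1 = False.
The clause (x3) is unit, so x3 = True.
That conflicts with the unit clause (¬x3).
That branch fails; take x1 = True instead.
The clause (x2) is unit, so x2 = True.
The clause (x5) is unit, so x5 = True.
That conflicts with the unit clause (¬x5).
Either choice for x1 ends in contradiction.
Either choice for x4 ends in contradiction.
No assignment satisfies every clause.

Unsatisfiable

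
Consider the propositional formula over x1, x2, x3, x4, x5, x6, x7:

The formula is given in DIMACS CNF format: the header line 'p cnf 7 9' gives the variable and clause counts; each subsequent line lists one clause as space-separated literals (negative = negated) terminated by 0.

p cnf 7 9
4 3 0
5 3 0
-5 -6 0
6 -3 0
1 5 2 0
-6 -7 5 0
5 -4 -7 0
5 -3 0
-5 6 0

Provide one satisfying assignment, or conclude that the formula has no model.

UNSATISFIABLE

Suppose x4 = True.
Suppose x5 = True.
Unit clause (¬x6) forces x6 = False.
That conflicts with the unit clause (x6).
Undo x5 and try x5 = False.
Unit clause (x3) forces x3 = True.
That conflicts with the unit clause (¬x3).
Either choice for x5 ends in contradiction.
Undo x4 and try x4 = False.
Unit clause (x3) forces x3 = True.
Unit clause (x6) forces x6 = True.
Unit clause (¬x5) forces x5 = False.
That conflicts with the unit clause (x5).
Either choice for x4 ends in contradiction.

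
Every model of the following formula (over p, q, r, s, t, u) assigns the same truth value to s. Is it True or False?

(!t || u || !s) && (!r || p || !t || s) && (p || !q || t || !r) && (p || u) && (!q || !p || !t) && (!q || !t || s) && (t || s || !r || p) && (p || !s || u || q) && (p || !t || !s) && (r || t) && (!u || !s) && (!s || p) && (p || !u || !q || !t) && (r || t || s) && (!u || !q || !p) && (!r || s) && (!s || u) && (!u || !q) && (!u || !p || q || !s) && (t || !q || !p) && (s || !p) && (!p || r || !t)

Suppose s = true.
(!u) alone gives u = false.
Now (u) is unsatisfied and unit — conflict.
So every satisfying assignment has s = False.

False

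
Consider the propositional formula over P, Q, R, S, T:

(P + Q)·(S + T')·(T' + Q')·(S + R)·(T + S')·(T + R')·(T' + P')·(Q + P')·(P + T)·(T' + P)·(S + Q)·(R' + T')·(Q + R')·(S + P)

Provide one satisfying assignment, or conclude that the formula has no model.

UNSATISFIABLE

Suppose P = 1.
The clause (T') is unit, so T = 0.
The clause (S') is unit, so S = 0.
The clause (R) is unit, so R = 1.
Now (R') is unsatisfied and unit — conflict.
So P must be the other value — set P = 0.
The clause (Q) is unit, so Q = 1.
The clause (T') is unit, so T = 0.
Now (T) is unsatisfied and unit — conflict.
Both values of P lead to a conflict.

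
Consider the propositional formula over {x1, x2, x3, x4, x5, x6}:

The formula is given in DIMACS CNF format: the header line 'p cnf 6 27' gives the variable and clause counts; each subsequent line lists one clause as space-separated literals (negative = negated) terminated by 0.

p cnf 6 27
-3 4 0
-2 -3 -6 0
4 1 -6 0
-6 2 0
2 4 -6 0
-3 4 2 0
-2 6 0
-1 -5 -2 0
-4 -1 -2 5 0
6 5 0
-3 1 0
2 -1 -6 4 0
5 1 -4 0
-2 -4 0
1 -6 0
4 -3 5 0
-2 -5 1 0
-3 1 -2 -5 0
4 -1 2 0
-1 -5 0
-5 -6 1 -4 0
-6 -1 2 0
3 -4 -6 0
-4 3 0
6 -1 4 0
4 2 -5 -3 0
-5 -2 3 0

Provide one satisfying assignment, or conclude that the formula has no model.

x1=True, x2=True, x3=False, x4=False, x5=False, x6=True

Case x3 = False:
(¬x4) alone gives x4 = False.
Case x1 = True:
(x2) alone gives x2 = True.
(x6) alone gives x6 = True.
(¬x5) alone gives x5 = False.
All clauses are satisfied.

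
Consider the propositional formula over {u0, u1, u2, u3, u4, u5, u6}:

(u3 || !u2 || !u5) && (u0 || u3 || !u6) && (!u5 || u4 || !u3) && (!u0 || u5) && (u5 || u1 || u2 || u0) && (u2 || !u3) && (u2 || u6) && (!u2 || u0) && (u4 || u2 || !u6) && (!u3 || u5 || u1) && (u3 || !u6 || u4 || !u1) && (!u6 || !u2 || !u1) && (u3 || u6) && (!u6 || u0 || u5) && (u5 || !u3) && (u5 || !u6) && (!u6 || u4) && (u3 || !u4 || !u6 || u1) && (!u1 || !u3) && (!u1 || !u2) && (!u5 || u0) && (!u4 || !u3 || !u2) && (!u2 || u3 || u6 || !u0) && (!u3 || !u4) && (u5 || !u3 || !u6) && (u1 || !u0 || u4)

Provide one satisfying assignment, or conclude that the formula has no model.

Suppose u0 = true.
From the singleton clause (u5), u5 = true.
Suppose u3 = false.
From the singleton clause (!u2), u2 = false.
From the singleton clause (u6), u6 = true.
From the singleton clause (u4), u4 = true.
From the singleton clause (u1), u1 = true.
This assignment satisfies each clause.

u0: true,  u1: true,  u2: false,  u3: false,  u4: true,  u5: true,  u6: true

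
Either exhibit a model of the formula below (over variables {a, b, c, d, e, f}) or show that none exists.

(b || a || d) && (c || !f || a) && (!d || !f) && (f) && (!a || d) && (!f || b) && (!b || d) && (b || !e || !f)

UNSATISFIABLE

Unit clause (f) forces f = true.
Unit clause (!d) forces d = false.
Unit clause (!a) forces a = false.
Unit clause (b) forces b = true.
Now (!b) is unsatisfied and unit — conflict.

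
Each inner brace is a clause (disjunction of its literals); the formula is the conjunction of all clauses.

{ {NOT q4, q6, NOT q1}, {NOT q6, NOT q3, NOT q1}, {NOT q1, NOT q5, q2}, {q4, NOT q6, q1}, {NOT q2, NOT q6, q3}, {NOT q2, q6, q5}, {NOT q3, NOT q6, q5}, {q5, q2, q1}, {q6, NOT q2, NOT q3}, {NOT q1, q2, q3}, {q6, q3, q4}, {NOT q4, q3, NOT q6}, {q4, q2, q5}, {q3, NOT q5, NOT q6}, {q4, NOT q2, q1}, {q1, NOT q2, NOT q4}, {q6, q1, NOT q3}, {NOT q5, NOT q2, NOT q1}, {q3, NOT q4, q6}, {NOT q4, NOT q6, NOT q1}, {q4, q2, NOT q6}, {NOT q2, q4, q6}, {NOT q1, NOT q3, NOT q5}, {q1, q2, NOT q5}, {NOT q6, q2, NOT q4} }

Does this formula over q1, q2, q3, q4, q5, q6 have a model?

Branch on q4: set q4 = false.
Branch on q6: set q6 = false.
The clause (q3) is unit, so q3 = true.
The clause (NOT q2) is unit, so q2 = false.
The clause (q5) is unit, so q5 = true.
The clause (NOT q1) is unit, so q1 = false.
That conflicts with the unit clause (q1).
Undo q6 and try q6 = true.
The clause (q1) is unit, so q1 = true.
The clause (NOT q3) is unit, so q3 = false.
The clause (NOT q2) is unit, so q2 = false.
That conflicts with the unit clause (q2).
Either choice for q6 ends in contradiction.
Undo q4 and try q4 = true.
Branch on q6: set q6 = true.
The clause (q3) is unit, so q3 = true.
The clause (NOT q1) is unit, so q1 = false.
The clause (q5) is unit, so q5 = true.
The clause (NOT q2) is unit, so q2 = false.
That conflicts with the unit clause (q2).
Undo q6 and try q6 = false.
The clause (NOT q1) is unit, so q1 = false.
The clause (NOT q2) is unit, so q2 = false.
The clause (q5) is unit, so q5 = true.
That conflicts with the unit clause (NOT q5).
Either choice for q6 ends in contradiction.
Either choice for q4 ends in contradiction.
No assignment satisfies every clause.

No, unsatisfiable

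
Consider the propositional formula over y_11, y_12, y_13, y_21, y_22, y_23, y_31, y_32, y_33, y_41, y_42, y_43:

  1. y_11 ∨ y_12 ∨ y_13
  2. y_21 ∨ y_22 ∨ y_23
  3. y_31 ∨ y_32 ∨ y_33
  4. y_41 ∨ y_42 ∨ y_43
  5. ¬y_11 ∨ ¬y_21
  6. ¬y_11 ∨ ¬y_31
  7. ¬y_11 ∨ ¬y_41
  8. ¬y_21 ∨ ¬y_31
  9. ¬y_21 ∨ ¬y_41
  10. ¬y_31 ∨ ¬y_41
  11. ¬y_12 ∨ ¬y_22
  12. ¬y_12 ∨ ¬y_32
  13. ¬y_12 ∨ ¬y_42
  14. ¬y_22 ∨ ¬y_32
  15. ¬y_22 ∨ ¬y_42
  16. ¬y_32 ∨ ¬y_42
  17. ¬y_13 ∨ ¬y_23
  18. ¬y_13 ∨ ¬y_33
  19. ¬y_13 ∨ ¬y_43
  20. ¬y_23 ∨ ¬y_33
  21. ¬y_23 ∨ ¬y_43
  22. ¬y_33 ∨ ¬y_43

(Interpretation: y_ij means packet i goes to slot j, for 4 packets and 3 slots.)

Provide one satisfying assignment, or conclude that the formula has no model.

UNSATISFIABLE

Try y_11 = False.
Try y_12 = True.
(¬y_22) alone gives y_22 = False.
(¬y_32) alone gives y_32 = False.
(¬y_42) alone gives y_42 = False.
Try y_21 = True.
(¬y_31) alone gives y_31 = False.
(y_33) alone gives y_33 = True.
(¬y_41) alone gives y_41 = False.
(y_43) alone gives y_43 = True.
That conflicts with the unit clause (¬y_43).
So y_21 must be the other value — set y_21 = False.
(y_23) alone gives y_23 = True.
(¬y_13) alone gives y_13 = False.
(¬y_33) alone gives y_33 = False.
(y_31) alone gives y_31 = True.
(¬y_41) alone gives y_41 = False.
(y_43) alone gives y_43 = True.
That conflicts with the unit clause (¬y_43).
Neither y_21 = True nor y_21 = False works.
So y_12 must be the other value — set y_12 = False.
(y_13) alone gives y_13 = True.
(¬y_23) alone gives y_23 = False.
(¬y_33) alone gives y_33 = False.
(¬y_43) alone gives y_43 = False.
Try y_21 = True.
(¬y_31) alone gives y_31 = False.
(y_32) alone gives y_32 = True.
(¬y_41) alone gives y_41 = False.
(y_42) alone gives y_42 = True.
That conflicts with the unit clause (¬y_42).
So y_21 must be the other value — set y_21 = False.
(y_22) alone gives y_22 = True.
(¬y_32) alone gives y_32 = False.
(y_31) alone gives y_31 = True.
(¬y_41) alone gives y_41 = False.
(y_42) alone gives y_42 = True.
That conflicts with the unit clause (¬y_42).
Neither y_21 = True nor y_21 = False works.
Neither y_12 = True nor y_12 = False works.
So y_11 must be the other value — set y_11 = True.
(¬y_21) alone gives y_21 = False.
(¬y_31) alone gives y_31 = False.
(¬y_41) alone gives y_41 = False.
Try y_22 = True.
(¬y_12) alone gives y_12 = False.
(¬y_32) alone gives y_32 = False.
(y_33) alone gives y_33 = True.
(¬y_42) alone gives y_42 = False.
(y_43) alone gives y_43 = True.
That conflicts with the unit clause (¬y_43).
So y_22 must be the other value — set y_22 = False.
(y_23) alone gives y_23 = True.
(¬y_13) alone gives y_13 = False.
(¬y_33) alone gives y_33 = False.
(y_32) alone gives y_32 = True.
(¬y_12) alone gives y_12 = False.
(¬y_42) alone gives y_42 = False.
(y_43) alone gives y_43 = True.
That conflicts with the unit clause (¬y_43).
Neither y_22 = True nor y_22 = False works.
Neither y_11 = True nor y_11 = False works.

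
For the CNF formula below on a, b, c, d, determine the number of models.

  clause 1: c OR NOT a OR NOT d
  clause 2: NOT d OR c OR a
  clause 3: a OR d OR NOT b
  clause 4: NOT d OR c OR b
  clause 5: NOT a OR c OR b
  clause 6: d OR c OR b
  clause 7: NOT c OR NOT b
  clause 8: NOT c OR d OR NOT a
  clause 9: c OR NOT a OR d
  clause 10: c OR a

There are 2^4 = 16 truth assignments over (a, b, c, d).
Split on a. With a = true, the clauses containing a are satisfied and NOT a drops from the rest; 1 of the 2^3 = 8 assignments to the other variables satisfy what remains.
With a = false, by the same count on the reduced clause set, 2 assignments work.
(One model: a=F, b=F, c=T, d=F.)
Total: 1 + 2 = 3.

3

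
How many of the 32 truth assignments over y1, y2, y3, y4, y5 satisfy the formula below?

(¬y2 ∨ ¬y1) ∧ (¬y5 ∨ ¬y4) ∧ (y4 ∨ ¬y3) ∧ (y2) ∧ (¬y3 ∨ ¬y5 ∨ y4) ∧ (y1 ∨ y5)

1

There are 2^5 = 32 truth assignments over (y1, y2, y3, y4, y5).
Split on y3. With y3 = True, the clauses containing y3 are satisfied and ¬y3 drops from the rest; 0 of the 2^4 = 16 assignments to the other variables satisfy what remains.
With y3 = False, by the same count on the reduced clause set, 1 assignment works.
(One model: y1=F, y2=T, y3=F, y4=F, y5=T.)
Total: 0 + 1 = 1.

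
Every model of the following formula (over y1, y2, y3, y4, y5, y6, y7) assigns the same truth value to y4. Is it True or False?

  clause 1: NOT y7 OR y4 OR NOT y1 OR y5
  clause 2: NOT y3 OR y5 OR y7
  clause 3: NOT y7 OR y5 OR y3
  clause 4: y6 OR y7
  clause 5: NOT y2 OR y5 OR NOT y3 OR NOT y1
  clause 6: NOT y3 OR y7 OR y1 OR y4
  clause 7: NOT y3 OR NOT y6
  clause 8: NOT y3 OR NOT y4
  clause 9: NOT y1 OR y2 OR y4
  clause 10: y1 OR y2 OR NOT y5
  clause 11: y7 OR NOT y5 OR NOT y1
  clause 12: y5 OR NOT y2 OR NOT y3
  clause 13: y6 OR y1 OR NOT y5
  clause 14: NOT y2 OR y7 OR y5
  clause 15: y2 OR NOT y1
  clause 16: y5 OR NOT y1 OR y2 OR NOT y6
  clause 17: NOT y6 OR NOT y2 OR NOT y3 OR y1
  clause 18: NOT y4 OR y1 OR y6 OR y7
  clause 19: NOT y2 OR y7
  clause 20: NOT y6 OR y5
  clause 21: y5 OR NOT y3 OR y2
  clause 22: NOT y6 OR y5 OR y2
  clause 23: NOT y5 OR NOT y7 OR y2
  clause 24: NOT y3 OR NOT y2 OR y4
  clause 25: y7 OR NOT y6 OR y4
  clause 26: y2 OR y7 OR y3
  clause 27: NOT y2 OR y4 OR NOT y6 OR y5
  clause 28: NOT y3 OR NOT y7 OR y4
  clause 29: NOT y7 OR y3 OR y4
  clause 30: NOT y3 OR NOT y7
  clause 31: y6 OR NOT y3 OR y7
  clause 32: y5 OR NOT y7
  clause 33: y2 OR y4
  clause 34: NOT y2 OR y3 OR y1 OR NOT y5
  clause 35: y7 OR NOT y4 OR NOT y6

Suppose y4 = false.
(y2) alone gives y2 = true.
(y7) alone gives y7 = true.
(NOT y3) alone gives y3 = false.
Now (y3) is unsatisfied and unit — conflict.
So every satisfying assignment has y4 = True.

True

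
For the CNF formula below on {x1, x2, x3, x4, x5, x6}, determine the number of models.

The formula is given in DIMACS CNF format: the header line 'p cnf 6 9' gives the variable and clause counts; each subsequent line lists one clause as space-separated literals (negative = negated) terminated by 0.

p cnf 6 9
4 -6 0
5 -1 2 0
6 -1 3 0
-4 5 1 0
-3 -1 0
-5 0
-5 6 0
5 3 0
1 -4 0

There are 2^6 = 64 truth assignments over (x1, x2, x3, x4, x5, x6).
Split on x6. With x6 = True, the clauses containing x6 are satisfied and ¬x6 drops from the rest; 0 of the 2^5 = 32 assignments to the other variables satisfy what remains.
With x6 = False, by the same count on the reduced clause set, 2 assignments work.
(One model: x1=F, x2=F, x3=T, x4=F, x5=F, x6=F.)
Total: 0 + 2 = 2.

2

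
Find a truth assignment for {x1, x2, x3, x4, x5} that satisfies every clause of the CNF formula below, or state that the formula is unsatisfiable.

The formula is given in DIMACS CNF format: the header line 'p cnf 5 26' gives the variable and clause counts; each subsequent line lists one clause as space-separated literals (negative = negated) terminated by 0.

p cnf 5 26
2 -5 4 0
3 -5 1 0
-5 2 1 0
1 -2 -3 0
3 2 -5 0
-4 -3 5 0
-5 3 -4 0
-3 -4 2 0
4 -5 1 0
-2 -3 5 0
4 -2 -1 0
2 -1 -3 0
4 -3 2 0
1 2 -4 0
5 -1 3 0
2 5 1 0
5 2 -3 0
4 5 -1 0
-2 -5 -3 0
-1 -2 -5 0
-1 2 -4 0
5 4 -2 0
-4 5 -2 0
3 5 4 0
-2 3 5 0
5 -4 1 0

UNSATISFIABLE

Branch on x2: set x2 = True.
Branch on x1: set x1 = True.
From the singleton clause (x4), x4 = True.
From the singleton clause (¬x5), x5 = False.
That conflicts with the unit clause (x5).
Undo x1 and try x1 = False.
From the singleton clause (¬x3), x3 = False.
From the singleton clause (¬x5), x5 = False.
That conflicts with the unit clause (x5).
Neither x1 = True nor x1 = False works.
Undo x2 and try x2 = False.
Branch on x5: set x5 = False.
From the singleton clause (x1), x1 = True.
From the singleton clause (¬x3), x3 = False.
That conflicts with the unit clause (x3).
Undo x5 and try x5 = True.
From the singleton clause (x4), x4 = True.
From the singleton clause (x1), x1 = True.
That conflicts with the unit clause (¬x1).
Neither x5 = True nor x5 = False works.
Neither x2 = True nor x2 = False works.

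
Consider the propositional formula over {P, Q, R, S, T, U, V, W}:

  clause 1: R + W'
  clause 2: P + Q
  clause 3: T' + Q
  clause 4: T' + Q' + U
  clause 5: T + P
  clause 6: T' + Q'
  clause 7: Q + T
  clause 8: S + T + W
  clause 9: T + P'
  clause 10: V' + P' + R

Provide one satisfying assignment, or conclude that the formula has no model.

UNSATISFIABLE

Branch on R: set R = 1.
Branch on P: set P = 1.
The clause (T) is unit, so T = 1.
The clause (Q) is unit, so Q = 1.
But (Q') is also a unit clause — contradiction.
So P must be the other value — set P = 0.
The clause (Q) is unit, so Q = 1.
The clause (T) is unit, so T = 1.
But (T') is also a unit clause — contradiction.
Neither P = 1 nor P = 0 works.
So R must be the other value — set R = 0.
The clause (W') is unit, so W = 0.
Branch on P: set P = 1.
The clause (T) is unit, so T = 1.
The clause (Q) is unit, so Q = 1.
But (Q') is also a unit clause — contradiction.
So P must be the other value — set P = 0.
The clause (Q) is unit, so Q = 1.
The clause (T) is unit, so T = 1.
But (T') is also a unit clause — contradiction.
Neither P = 1 nor P = 0 works.
Neither R = 1 nor R = 0 works.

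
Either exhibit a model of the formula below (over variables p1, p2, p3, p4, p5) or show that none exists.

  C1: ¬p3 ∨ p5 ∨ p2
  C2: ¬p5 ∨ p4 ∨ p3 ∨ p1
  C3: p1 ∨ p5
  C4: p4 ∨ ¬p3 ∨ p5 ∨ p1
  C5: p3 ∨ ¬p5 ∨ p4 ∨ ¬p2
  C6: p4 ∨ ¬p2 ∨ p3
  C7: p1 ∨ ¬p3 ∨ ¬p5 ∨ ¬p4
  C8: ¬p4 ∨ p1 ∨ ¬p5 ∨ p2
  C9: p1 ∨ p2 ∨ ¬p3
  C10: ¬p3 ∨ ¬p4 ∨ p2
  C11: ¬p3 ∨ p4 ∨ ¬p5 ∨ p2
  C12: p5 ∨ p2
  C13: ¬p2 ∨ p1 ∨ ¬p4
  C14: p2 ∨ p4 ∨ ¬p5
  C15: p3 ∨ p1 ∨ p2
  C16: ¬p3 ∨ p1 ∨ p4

Branch on p1: set p1 = True.
Branch on p5: set p5 = False.
Unit clause (p2) forces p2 = True.
Branch on p4: set p4 = True.
Every clause is now satisfied; p3 is unconstrained.

p1: True,  p2: True,  p3: True,  p4: True,  p5: False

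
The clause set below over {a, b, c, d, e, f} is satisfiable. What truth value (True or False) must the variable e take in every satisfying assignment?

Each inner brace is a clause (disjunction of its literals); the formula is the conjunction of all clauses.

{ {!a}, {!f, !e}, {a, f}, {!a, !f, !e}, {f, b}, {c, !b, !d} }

False

Suppose e = true.
(!a) alone gives a = false.
(!f) alone gives f = false.
But (f) is also a unit clause — contradiction.
So every satisfying assignment has e = False.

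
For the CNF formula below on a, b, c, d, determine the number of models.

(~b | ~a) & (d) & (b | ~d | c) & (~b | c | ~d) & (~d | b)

1

There are 2^4 = 16 truth assignments over (a, b, c, d).
Split on a. With a = 1, the clauses containing a are satisfied and ~a drops from the rest; 0 of the 2^3 = 8 assignments to the other variables satisfy what remains.
With a = 0, by the same count on the reduced clause set, 1 assignment works.
(One model: a=F, b=T, c=T, d=T.)
Total: 0 + 1 = 1.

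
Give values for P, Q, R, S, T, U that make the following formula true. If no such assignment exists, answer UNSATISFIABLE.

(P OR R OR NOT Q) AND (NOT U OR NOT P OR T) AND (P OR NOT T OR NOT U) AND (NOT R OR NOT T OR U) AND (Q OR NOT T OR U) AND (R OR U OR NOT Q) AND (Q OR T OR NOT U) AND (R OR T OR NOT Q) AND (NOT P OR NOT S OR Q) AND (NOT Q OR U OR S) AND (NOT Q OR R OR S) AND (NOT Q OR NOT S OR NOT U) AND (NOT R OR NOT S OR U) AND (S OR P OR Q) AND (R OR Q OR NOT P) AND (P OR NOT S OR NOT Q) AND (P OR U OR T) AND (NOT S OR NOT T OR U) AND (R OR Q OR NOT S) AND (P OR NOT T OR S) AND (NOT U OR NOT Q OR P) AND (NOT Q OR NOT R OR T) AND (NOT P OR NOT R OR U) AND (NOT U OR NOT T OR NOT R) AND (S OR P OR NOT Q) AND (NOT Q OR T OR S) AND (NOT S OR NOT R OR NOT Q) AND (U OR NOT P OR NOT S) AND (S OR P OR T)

Try P = true.
Try U = false.
From the singleton clause (NOT R), R = false.
From the singleton clause (NOT Q), Q = false.
Now (Q) is unsatisfied and unit — conflict.
So U must be the other value — set U = true.
From the singleton clause (T), T = true.
From the singleton clause (NOT R), R = false.
From the singleton clause (Q), Q = true.
From the singleton clause (S), S = true.
Now (NOT S) is unsatisfied and unit — conflict.
Either choice for U ends in contradiction.
So P must be the other value — set P = false.
Try R = true.
Try T = false.
From the singleton clause (U), U = true.
From the singleton clause (Q), Q = true.
Now (NOT Q) is unsatisfied and unit — conflict.
So T must be the other value — set T = true.
From the singleton clause (NOT U), U = false.
Now (U) is unsatisfied and unit — conflict.
Either choice for T ends in contradiction.
So R must be the other value — set R = false.
From the singleton clause (NOT Q), Q = false.
From the singleton clause (S), S = true.
Now (NOT S) is unsatisfied and unit — conflict.
Either choice for R ends in contradiction.
Either choice for P ends in contradiction.

UNSATISFIABLE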